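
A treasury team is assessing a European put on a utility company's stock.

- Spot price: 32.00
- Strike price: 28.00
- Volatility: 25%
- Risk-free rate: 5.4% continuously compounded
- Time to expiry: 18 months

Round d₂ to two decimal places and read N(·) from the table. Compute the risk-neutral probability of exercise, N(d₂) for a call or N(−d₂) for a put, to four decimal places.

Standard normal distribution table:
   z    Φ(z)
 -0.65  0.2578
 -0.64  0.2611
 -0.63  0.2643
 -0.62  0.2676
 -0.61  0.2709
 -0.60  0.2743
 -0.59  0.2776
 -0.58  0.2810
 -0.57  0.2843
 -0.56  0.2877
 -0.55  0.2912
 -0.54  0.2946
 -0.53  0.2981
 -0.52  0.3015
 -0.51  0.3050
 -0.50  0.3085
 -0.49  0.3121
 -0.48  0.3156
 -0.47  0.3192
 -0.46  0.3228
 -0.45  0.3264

0.2912

σ√T = 0.25 × 1.2247 = 0.3062
d₁ = [ln(32/28) + (0.054 + 0.25²/2)·1.5] / 0.3062 = [0.1335 + 0.1279] / 0.3062 = 0.8537 → 0.85
d₂ = d₁ − σ√T = 0.8537 − 0.3062 = 0.5476 → 0.55
Pr(exercise) under Q = N(−d₂) = N(-0.55) = 0.2912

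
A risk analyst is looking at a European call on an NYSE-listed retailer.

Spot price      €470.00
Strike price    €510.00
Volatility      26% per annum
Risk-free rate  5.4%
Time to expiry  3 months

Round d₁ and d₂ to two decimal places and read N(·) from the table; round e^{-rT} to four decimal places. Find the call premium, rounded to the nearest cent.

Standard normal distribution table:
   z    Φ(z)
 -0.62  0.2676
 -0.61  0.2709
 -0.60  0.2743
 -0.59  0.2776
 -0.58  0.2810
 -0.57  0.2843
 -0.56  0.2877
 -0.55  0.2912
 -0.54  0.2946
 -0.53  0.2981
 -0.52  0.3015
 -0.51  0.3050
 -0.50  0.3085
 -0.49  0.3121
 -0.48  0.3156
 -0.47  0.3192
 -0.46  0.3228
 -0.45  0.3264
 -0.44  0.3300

€12.04

σ√T = 0.26·√0.25 = 0.1300
d₁ = [ln(470/510) + (0.054 + 0.26²/2)·0.25] / 0.1300 = [-0.0817 + 0.0220] / 0.1300 = -0.4594 which rounds to -0.46
d₂ = d₁ − σ√T = -0.4594 − 0.1300 = -0.5894 which rounds to -0.59
exp(−rT) = exp(−0.054·0.25) = 0.9866
C = 470·N(-0.46) − 510·0.9866·N(-0.59) = 470·0.3228 − 510·0.9866·0.2776 = 151.7160 − 139.6789 = 12.0371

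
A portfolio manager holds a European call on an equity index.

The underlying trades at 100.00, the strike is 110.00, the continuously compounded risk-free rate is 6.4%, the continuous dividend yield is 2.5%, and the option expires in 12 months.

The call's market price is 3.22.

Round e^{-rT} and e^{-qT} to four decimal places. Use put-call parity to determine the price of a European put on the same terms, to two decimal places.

exp(−qT) = exp(−0.025·1) = 0.9753;  exp(−rT) = exp(−0.064·1) = 0.9380
Put-call parity: C − P = S·e^(−qT) − K·e^(−rT) = 100·0.9753 − 110·0.9380 = 97.5300 − 103.1800 = -5.6500
P = C − (C − P) = 3.22 − (-5.6500) = 8.8700

8.87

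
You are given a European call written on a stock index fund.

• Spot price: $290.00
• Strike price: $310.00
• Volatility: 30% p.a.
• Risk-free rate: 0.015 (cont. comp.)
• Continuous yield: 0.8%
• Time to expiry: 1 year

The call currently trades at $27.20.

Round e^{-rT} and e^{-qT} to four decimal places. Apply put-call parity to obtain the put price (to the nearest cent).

exp(−qT) = exp(−0.008·1) = 0.9920;  exp(−rT) = exp(−0.015·1) = 0.9851
Put-call parity: C − P = S·e^(−qT) − K·e^(−rT) = 290·0.9920 − 310·0.9851 = 287.6800 − 305.3810 = -17.7010
P = C − (C − P) = 27.20 − (-17.7010) = 44.9010

$44.90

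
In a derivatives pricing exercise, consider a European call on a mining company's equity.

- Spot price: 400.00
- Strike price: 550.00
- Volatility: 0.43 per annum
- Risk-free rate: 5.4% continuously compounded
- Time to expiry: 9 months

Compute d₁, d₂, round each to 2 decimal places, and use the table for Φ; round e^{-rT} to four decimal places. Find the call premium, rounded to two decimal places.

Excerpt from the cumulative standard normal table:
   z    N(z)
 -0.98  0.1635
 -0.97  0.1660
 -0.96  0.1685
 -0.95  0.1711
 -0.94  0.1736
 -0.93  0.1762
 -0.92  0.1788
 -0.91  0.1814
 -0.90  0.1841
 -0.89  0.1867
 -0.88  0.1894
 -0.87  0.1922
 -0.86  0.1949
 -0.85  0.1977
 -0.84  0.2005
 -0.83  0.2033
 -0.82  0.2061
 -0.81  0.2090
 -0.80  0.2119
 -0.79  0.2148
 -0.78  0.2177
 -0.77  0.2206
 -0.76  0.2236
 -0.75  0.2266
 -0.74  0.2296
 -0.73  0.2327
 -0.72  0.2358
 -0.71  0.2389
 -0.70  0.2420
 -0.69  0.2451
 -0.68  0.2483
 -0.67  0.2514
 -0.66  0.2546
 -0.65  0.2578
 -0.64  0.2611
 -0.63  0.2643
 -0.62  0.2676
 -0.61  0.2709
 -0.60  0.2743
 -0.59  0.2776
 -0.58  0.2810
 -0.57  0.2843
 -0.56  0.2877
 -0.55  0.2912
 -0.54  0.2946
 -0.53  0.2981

22.02

σ√T = 0.43·√0.75 = 0.3724
d₁ = [ln(400/550) + (0.054 + 0.43²/2)·0.75] / 0.3724 = [-0.3185 + 0.1098] / 0.3724 = -0.5602 → -0.56
d₂ = d₁ − σ√T = -0.5602 − 0.3724 = -0.9326 → -0.93
e^(−rT) = e^(−0.054·0.75) = 0.9603
N(d₁) = N(-0.56) = 0.2877;  N(d₂) = N(-0.93) = 0.1762
C = 400·0.2877 − 550·0.9603·0.1762 = 115.0800 − 93.0627 = 22.0173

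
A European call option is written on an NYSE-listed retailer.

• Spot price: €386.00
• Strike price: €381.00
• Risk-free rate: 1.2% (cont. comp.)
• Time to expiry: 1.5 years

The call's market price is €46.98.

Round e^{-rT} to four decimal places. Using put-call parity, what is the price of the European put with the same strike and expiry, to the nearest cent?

€35.20

exp(−rT) = exp(−0.012·1.5) = 0.9822
Put-call parity: C − P = S − K·e^(−rT) = 386 − 381·0.9822 = 386 − 374.2182 = 11.7818
P = C − (C − P) = 46.98 − (11.7818) = 35.1982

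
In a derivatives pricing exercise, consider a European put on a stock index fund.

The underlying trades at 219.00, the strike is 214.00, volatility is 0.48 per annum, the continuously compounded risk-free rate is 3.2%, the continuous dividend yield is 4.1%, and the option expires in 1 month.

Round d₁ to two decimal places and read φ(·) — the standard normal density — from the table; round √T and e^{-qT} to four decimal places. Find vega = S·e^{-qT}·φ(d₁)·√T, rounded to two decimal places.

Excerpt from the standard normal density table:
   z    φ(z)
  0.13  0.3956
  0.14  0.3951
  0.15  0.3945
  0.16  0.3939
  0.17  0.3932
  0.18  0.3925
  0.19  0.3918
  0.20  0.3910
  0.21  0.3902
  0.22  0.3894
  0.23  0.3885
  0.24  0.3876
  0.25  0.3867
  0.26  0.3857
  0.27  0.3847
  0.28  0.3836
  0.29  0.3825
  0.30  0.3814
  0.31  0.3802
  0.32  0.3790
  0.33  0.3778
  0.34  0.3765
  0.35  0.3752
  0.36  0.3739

σ√T = 0.48·√0.08333 = 0.1386
d₁ = [ln(219/214) + (0.032 − 0.041 + 0.48²/2)·0.08333] / 0.1386 = [0.0231 + 0.0088] / 0.1386 = 0.2305 which rounds to 0.23
√T = √0.08333 = 0.2887
φ(d₁) = φ(0.23) = 0.3885
exp(−qT) = exp(−0.041·0.08333) = 0.9966
vega = S·exp(−qT)·φ(d₁)·√T = 219·0.9966·0.3885·0.2887 = 24.4795

24.48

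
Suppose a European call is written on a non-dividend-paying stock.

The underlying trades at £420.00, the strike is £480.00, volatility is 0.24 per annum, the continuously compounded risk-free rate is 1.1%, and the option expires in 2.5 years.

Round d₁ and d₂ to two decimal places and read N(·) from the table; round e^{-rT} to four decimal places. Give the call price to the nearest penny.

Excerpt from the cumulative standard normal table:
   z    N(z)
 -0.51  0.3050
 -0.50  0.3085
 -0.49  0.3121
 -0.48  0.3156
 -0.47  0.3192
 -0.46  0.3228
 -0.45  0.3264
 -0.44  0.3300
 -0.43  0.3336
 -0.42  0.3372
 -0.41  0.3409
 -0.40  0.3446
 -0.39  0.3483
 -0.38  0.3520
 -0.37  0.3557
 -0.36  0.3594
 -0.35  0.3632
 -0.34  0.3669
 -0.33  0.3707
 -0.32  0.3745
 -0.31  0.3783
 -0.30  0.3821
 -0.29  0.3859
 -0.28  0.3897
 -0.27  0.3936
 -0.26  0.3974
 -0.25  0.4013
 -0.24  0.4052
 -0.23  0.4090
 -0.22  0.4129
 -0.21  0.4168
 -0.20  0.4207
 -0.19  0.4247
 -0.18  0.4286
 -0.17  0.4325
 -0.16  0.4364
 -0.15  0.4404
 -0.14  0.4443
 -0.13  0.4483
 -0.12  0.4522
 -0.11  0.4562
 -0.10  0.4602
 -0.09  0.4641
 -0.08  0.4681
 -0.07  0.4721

£45.86

T = 2.5;  σ√T = 0.3795
ln(S/K) + (r + σ²/2)T = ln(420/480) + (0.011 + 0.24²/2)·2.5 = -0.1335 + 0.0995 = -0.0340
d₁ = -0.0340 / 0.3795 = -0.0897 which rounds to -0.09
d₂ = d₁ − σ√T = -0.0897 − 0.3795 = -0.4692 which rounds to -0.47
e^(−rT) = e^(−0.011·2.5) = 0.9729
C = 420·N(-0.09) − 480·0.9729·N(-0.47) = 420·0.4641 − 480·0.9729·0.3192 = 194.9220 − 149.0638 = 45.8582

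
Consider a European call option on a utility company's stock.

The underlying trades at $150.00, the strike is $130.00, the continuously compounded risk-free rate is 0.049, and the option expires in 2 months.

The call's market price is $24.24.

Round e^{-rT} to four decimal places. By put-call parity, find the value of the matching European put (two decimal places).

exp(−rT) = exp(−0.049·0.1667) = 0.9919
Put-call parity: C − P = S − K·e^(−rT) = 150 − 130·0.9919 = 150 − 128.9470 = 21.0530
P = C − (C − P) = 24.24 − (21.0530) = 3.1870

$3.19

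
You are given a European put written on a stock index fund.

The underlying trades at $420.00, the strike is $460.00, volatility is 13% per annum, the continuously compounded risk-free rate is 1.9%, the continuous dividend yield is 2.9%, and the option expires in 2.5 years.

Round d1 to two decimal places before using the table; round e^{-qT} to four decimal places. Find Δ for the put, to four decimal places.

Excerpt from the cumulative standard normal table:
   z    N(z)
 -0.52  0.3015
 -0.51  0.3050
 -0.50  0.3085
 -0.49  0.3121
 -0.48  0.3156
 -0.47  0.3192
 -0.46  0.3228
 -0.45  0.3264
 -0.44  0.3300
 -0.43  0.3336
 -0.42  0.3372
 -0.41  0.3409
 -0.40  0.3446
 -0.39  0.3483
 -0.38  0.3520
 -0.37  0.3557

T = 2.5;  σ√T = 0.2055
d₁ = [ln(420/460) + (0.019 − 0.029 + ½·0.13²)·2.5] / (σ√T) = (-0.0910 − 0.0039) / 0.2055 = -0.4614 ≈ -0.46
N(d₁) = N(-0.46) = 0.3228
Δ_put = e^(−qT)·(N(d₁) − 1) = 0.9301·(0.3228 − 1) = -0.6299

-0.6299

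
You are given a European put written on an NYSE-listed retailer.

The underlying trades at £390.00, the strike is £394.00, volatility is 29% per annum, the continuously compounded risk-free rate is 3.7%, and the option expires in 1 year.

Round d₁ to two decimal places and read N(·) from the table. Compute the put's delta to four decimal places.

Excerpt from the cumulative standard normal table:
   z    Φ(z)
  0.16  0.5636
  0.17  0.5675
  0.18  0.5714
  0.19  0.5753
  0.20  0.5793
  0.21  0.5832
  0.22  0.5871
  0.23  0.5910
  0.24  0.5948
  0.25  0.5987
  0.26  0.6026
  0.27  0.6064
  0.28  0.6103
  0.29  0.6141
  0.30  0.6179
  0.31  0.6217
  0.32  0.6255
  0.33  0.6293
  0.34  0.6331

σ√T = 0.29 × 1.0000 = 0.2900
d₁ = [ln(390/394) + (0.037 + 0.29²/2)·1] / 0.2900 = [-0.0102 + 0.0790] / 0.2900 = 0.2374 → 0.24
N(d₁) = N(0.24) = 0.5948
Δ_put = N(d₁) − 1 = 0.5948 − 1 = -0.4052

-0.4052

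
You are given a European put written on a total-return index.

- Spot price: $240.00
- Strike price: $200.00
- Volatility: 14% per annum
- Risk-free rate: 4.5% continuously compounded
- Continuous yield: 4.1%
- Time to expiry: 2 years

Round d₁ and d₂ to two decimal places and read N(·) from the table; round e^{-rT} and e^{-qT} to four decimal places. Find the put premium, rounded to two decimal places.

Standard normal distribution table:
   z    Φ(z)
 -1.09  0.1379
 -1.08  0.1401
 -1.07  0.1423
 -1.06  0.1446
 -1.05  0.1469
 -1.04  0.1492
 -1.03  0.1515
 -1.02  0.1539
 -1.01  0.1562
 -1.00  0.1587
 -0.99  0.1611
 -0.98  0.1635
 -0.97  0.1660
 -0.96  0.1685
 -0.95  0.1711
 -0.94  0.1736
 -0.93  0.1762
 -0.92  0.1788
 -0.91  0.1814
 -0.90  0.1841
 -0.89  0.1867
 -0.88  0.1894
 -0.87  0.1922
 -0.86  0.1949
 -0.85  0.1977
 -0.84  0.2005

σ√T = 0.14 × 1.4142 = 0.1980
d₁ = [ln(240/200) + (0.045 − 0.041 + 0.14²/2)·2] / 0.1980 = [0.1823 + 0.0276] / 0.1980 = 1.0603 ≈ 1.06
d₂ = d₁ − σ√T = 1.0603 − 0.1980 = 0.8623 ≈ 0.86
e^(−qT) = e^(−0.041·2) = 0.9213;  e^(−rT) = e^(−0.045·2) = 0.9139
N(−d₂) = N(-0.86) = 0.1949;  N(−d₁) = N(-1.06) = 0.1446
P = 200·0.9139·0.1949 − 240·0.9213·0.1446 = 35.6238 − 31.9728 = 3.6510

$3.65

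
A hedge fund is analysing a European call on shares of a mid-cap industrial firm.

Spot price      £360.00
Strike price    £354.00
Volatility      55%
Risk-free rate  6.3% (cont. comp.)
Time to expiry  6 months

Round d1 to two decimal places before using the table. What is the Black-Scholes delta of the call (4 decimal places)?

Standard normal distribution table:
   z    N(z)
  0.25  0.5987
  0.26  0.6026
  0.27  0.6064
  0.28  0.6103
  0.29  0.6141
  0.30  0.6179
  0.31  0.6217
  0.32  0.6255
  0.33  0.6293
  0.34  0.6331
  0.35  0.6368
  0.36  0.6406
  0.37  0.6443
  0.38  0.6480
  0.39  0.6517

0.6255

σ√T = 0.55·√0.5 = 0.3889
d₁ = [ln(360/354) + (0.063 + ½·0.55²)·0.5] / (σ√T) = (0.0168 + 0.1071) / 0.3889 = 0.3187 → 0.32
N(d₁) = N(0.32) = 0.6255
Δ_call = N(d₁) = 0.6255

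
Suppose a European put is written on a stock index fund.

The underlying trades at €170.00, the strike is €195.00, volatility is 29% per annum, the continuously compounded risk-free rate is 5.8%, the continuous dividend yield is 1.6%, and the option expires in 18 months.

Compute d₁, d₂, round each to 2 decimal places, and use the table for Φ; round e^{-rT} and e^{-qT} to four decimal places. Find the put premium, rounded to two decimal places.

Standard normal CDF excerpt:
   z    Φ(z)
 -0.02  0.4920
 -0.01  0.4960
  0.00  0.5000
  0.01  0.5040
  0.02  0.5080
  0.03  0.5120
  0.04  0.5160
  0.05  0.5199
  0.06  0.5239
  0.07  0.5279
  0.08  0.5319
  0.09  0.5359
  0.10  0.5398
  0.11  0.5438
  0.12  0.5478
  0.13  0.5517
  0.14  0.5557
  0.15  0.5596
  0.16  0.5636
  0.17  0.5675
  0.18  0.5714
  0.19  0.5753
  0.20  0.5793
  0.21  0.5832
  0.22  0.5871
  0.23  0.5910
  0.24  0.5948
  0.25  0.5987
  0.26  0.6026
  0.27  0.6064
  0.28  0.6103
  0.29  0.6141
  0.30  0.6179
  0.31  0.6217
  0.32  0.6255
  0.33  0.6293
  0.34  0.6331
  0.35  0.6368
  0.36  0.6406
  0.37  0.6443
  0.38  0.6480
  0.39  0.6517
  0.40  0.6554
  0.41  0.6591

T = 1.5;  σ√T = 0.3552
ln(S/K) + (r − q + σ²/2)T = ln(170/195) + (0.058 − 0.016 + 0.29²/2)·1.5 = -0.1372 + 0.1261 = -0.0111
d₁ = -0.0111 / 0.3552 = -0.0313 → -0.03
d₂ = d₁ − σ√T = -0.0313 − 0.3552 = -0.3865 → -0.39
exp(−qT) = exp(−0.016·1.5) = 0.9763;  exp(−rT) = exp(−0.058·1.5) = 0.9167
N(−d₂) = N(0.39) = 0.6517;  N(−d₁) = N(0.03) = 0.5120
P = 195·0.9167·0.6517 − 170·0.9763·0.5120 = 116.4956 − 84.9772 = 31.5185

€31.52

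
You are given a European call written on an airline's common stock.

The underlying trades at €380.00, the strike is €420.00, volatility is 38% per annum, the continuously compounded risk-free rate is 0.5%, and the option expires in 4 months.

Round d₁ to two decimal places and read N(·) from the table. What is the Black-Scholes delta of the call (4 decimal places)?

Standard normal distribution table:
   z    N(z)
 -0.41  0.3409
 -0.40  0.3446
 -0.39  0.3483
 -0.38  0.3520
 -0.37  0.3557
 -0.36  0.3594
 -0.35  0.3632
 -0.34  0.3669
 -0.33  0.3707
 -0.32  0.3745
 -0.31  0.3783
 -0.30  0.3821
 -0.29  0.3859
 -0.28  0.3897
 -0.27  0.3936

σ√T = 0.38 × 0.5774 = 0.2194
ln(S/K) + (r + σ²/2)T = ln(380/420) + (0.005 + 0.38²/2)·0.3333 = -0.1001 + 0.0257 = -0.0744
d₁ = -0.0744 / 0.2194 = -0.3389 → -0.34
N(d₁) = N(-0.34) = 0.3669
Δ_call = N(d₁) = 0.3669

0.3669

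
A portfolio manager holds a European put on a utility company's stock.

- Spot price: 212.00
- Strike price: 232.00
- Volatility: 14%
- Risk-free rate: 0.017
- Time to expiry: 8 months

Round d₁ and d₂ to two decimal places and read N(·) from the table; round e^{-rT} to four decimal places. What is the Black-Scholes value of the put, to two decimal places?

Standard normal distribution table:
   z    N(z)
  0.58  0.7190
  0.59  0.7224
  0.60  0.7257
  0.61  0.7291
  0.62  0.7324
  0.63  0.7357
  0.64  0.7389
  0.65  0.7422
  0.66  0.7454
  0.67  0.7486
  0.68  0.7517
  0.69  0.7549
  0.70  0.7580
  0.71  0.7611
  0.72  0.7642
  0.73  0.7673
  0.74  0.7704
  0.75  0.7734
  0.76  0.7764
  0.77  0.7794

σ√T = 0.14 × 0.8165 = 0.1143
ln(S/K) + (r + σ²/2)T = ln(212/232) + (0.017 + 0.14²/2)·0.6667 = -0.0902 + 0.0179 = -0.0723
d₁ = -0.0723 / 0.1143 = -0.6324 → -0.63
d₂ = d₁ − σ√T = -0.6324 − 0.1143 = -0.7467 → -0.75
e^(−rT) = e^(−0.017·0.6667) = 0.9887
P = 232·0.9887·N(0.75) − 212·N(0.63) = 232·0.9887·0.7734 − 212·0.7357 = 177.4013 − 155.9684 = 21.4329

21.43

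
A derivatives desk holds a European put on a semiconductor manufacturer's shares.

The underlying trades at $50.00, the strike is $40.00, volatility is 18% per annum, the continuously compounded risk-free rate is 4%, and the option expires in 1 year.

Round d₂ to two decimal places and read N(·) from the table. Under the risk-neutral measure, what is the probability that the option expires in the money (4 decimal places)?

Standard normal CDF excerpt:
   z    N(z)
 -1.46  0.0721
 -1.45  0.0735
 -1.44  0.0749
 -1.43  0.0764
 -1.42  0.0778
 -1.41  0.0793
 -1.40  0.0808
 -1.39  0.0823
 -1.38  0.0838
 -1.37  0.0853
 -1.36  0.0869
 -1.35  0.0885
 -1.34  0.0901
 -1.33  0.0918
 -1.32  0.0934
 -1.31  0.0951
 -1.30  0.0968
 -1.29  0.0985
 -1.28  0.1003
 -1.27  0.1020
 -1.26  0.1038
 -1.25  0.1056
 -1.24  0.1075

0.0853

σ√T = 0.18 × 1.0000 = 0.1800
ln(S/K) + (r + σ²/2)T = ln(50/40) + (0.04 + 0.18²/2)·1 = 0.2231 + 0.0562 = 0.2793
d₁ = 0.2793 / 0.1800 = 1.5519 → 1.55
d₂ = d₁ − σ√T = 1.5519 − 0.1800 = 1.3719 → 1.37
Pr(exercise) under Q = N(−d₂) = N(-1.37) = 0.0853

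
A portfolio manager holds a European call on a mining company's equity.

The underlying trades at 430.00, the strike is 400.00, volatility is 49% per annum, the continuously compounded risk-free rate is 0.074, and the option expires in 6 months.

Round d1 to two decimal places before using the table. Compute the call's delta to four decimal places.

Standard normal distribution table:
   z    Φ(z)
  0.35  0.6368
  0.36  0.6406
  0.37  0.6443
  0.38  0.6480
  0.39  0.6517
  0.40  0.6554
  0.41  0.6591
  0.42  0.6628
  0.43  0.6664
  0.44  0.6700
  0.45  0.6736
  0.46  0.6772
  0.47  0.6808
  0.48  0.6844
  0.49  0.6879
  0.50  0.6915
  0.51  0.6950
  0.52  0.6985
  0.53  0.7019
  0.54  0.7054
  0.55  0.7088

0.6879

σ√T = 0.49 × 0.7071 = 0.3465
d₁ = [ln(430/400) + (0.074 + ½·0.49²)·0.5] / (σ√T) = (0.0723 + 0.0970) / 0.3465 = 0.4888 ⇒ 0.49
N(d₁) = N(0.49) = 0.6879
Δ_call = N(d₁) = 0.6879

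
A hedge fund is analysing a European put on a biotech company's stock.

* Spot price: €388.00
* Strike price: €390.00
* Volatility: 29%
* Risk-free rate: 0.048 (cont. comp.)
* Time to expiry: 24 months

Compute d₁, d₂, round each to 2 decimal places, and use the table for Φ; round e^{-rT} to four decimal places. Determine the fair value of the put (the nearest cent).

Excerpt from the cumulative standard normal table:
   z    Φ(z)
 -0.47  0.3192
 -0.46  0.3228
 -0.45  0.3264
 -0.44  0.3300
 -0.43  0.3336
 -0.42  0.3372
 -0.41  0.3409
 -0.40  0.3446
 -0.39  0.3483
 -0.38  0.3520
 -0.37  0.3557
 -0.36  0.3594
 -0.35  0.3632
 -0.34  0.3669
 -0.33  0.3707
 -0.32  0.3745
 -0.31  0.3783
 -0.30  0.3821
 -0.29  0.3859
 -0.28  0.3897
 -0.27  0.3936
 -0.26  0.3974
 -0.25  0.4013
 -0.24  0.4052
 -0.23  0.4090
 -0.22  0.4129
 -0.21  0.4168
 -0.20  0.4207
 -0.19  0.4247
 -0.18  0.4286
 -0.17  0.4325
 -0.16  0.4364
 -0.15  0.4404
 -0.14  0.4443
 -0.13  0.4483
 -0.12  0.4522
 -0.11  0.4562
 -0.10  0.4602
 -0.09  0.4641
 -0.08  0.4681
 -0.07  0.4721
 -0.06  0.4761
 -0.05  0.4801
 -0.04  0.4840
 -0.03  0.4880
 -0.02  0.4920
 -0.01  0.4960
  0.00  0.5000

T = 2;  σ√T = 0.4101
d₁ = [ln(388/390) + (0.048 + 0.29²/2)·2] / 0.4101 = [-0.0051 + 0.1801] / 0.4101 = 0.4266 ⇒ 0.43
d₂ = d₁ − σ√T = 0.4266 − 0.4101 = 0.0165 ⇒ 0.02
exp(−rT) = exp(−0.048·2) = 0.9085
N(−d₂) = N(-0.02) = 0.4920;  N(−d₁) = N(-0.43) = 0.3336
P = 390·0.9085·0.4920 − 388·0.3336 = 174.3230 − 129.4368 = 44.8862

€44.89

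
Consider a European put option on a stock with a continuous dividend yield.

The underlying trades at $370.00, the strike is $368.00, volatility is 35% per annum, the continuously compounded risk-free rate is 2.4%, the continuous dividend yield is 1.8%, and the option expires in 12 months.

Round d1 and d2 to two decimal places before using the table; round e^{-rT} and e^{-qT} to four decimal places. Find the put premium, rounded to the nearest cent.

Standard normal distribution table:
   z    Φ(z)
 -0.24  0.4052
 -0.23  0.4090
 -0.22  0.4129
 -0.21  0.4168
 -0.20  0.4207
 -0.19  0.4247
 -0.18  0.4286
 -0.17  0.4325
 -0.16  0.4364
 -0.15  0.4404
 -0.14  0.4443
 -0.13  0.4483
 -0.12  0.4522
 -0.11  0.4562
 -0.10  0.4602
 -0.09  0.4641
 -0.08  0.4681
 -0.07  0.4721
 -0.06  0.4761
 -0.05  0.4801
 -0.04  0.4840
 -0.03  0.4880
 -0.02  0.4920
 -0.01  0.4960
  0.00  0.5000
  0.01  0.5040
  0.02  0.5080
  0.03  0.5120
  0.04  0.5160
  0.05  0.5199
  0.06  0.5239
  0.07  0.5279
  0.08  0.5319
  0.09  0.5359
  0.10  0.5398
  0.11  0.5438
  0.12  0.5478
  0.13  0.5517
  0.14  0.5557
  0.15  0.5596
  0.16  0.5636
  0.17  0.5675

$48.18

σ√T = 0.35·√1 = 0.3500
d₁ = [ln(370/368) + (0.024 − 0.018 + ½·0.35²)·1] / (σ√T) = (0.0054 + 0.0672) / 0.3500 = 0.2076 → 0.21
d₂ = 0.2076 − 0.3500 = -0.1424 → -0.14
e^(−qT) = e^(−0.018·1) = 0.9822;  e^(−rT) = e^(−0.024·1) = 0.9763
N(−d₂) = N(0.14) = 0.5557;  N(−d₁) = N(-0.21) = 0.4168
P = 368·0.9763·0.5557 − 370·0.9822·0.4168 = 199.6510 − 151.4710 = 48.1801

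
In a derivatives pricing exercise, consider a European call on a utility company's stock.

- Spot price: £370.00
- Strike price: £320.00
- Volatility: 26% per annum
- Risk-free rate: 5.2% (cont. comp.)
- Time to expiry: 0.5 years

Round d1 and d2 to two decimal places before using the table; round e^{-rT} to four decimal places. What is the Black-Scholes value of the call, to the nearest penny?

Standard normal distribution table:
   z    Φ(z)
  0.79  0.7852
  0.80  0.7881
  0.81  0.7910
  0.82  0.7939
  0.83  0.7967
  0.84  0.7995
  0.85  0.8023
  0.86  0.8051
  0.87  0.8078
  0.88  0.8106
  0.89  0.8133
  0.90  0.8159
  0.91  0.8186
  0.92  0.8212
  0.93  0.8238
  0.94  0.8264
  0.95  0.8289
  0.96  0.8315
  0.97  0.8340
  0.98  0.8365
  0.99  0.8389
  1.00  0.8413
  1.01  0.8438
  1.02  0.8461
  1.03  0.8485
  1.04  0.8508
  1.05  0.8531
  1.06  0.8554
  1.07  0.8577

σ√T = 0.26 × 0.7071 = 0.1838
ln(S/K) + (r + σ²/2)T = ln(370/320) + (0.052 + 0.26²/2)·0.5 = 0.1452 + 0.0429 = 0.1881
d₁ = 0.1881 / 0.1838 = 1.0230 ⇒ 1.02
d₂ = d₁ − σ√T = 1.0230 − 0.1838 = 0.8392 ⇒ 0.84
e^(−rT) = e^(−0.052·0.5) = 0.9743
C = 370·N(1.02) − 320·0.9743·N(0.84) = 370·0.8461 − 320·0.9743·0.7995 = 313.0570 − 249.2649 = 63.7921

£63.79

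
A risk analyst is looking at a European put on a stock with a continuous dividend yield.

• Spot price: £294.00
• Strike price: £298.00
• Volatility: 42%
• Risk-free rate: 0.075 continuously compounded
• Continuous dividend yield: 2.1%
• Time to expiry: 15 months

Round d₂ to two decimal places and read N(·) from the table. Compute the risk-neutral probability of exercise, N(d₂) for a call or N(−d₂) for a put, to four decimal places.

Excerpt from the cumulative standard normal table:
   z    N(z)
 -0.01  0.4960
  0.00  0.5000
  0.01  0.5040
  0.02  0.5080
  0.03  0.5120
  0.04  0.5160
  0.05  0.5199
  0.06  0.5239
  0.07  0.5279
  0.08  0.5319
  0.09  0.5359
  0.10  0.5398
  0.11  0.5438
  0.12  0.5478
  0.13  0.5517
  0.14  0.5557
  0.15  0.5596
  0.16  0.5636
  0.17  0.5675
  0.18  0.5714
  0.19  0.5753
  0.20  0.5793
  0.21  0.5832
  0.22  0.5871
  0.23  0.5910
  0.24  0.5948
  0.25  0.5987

σ√T = 0.42·√1.25 = 0.4696
d₁ = [ln(294/298) + (0.075 − 0.021 + 0.42²/2)·1.25] / 0.4696 = [-0.0135 + 0.1777] / 0.4696 = 0.3498 which rounds to 0.35
d₂ = d₁ − σ√T = 0.3498 − 0.4696 = -0.1198 which rounds to -0.12
Pr(exercise) under Q = N(−d₂) = N(0.12) = 0.5478

0.5478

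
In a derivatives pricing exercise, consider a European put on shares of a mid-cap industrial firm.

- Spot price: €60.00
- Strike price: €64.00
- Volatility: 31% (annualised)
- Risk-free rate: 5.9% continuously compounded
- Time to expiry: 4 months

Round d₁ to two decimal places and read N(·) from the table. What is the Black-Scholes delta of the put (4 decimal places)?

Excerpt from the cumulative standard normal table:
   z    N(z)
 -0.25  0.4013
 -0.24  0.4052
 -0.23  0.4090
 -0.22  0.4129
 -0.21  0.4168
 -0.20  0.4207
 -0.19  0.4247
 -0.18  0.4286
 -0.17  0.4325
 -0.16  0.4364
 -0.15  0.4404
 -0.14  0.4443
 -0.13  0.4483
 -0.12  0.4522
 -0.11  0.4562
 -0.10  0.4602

-0.5636

T = 0.3333;  σ√T = 0.1790
d₁ = [ln(60/64) + (0.059 + 0.31²/2)·0.3333] / 0.1790 = [-0.0645 + 0.0357] / 0.1790 = -0.1612 which rounds to -0.16
N(d₁) = N(-0.16) = 0.4364
Δ_put = N(d₁) − 1 = 0.4364 − 1 = -0.5636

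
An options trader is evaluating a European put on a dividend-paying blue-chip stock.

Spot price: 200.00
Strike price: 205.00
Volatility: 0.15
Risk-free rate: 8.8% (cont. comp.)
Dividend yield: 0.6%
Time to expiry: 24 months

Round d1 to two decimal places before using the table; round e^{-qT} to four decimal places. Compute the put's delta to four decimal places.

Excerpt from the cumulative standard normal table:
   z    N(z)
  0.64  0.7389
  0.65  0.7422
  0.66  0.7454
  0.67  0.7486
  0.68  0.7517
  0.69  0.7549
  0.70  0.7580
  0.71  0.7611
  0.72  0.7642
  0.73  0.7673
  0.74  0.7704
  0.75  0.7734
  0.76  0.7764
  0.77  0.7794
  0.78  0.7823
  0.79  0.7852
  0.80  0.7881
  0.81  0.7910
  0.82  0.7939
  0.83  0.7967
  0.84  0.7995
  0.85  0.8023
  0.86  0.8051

-0.2209

T = 2;  σ√T = 0.2121
d₁ = [ln(200/205) + (0.088 − 0.006 + 0.15²/2)·2] / 0.2121 = [-0.0247 + 0.1865] / 0.2121 = 0.7628 ⇒ 0.76
N(d₁) = N(0.76) = 0.7764
Δ_put = e^(−qT)·(N(d₁) − 1) = 0.9881·(0.7764 − 1) = -0.2209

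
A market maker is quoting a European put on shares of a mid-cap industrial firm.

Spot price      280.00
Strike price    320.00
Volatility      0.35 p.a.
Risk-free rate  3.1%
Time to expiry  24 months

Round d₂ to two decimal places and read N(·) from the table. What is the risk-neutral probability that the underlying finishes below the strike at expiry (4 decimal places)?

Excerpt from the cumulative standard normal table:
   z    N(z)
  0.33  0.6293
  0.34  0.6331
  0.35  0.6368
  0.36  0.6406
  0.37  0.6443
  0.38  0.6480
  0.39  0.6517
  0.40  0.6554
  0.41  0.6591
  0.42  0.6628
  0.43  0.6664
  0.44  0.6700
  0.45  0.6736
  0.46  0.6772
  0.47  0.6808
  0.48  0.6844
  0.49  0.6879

σ√T = 0.35·√2 = 0.4950
ln(S/K) + (r + σ²/2)T = ln(280/320) + (0.031 + 0.35²/2)·2 = -0.1335 + 0.1845 = 0.0510
d₁ = 0.0510 / 0.4950 = 0.1030 → 0.10
d₂ = d₁ − σ√T = 0.1030 − 0.4950 = -0.3920 → -0.39
Risk-neutral Pr[S_T < K] = N(−d₂) = N(0.39) = 0.6517

0.6517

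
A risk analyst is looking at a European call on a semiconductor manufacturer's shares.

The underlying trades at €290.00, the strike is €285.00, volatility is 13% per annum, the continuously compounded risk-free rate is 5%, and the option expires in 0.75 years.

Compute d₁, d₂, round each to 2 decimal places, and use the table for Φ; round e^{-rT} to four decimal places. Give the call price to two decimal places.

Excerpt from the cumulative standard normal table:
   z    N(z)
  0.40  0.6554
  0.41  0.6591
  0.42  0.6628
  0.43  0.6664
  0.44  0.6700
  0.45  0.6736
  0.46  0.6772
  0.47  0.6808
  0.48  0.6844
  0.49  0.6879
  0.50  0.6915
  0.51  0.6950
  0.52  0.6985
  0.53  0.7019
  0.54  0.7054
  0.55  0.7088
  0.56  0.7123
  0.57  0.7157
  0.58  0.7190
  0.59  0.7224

€21.63

σ√T = 0.13·√0.75 = 0.1126
d₁ = [ln(290/285) + (0.05 + 0.13²/2)·0.75] / 0.1126 = [0.0174 + 0.0438] / 0.1126 = 0.5439 which rounds to 0.54
d₂ = d₁ − σ√T = 0.5439 − 0.1126 = 0.4313 which rounds to 0.43
exp(−rT) = exp(−0.05·0.75) = 0.9632
N(d₁) = N(0.54) = 0.7054;  N(d₂) = N(0.43) = 0.6664
C = 290·0.7054 − 285·0.9632·0.6664 = 204.5660 − 182.9348 = 21.6312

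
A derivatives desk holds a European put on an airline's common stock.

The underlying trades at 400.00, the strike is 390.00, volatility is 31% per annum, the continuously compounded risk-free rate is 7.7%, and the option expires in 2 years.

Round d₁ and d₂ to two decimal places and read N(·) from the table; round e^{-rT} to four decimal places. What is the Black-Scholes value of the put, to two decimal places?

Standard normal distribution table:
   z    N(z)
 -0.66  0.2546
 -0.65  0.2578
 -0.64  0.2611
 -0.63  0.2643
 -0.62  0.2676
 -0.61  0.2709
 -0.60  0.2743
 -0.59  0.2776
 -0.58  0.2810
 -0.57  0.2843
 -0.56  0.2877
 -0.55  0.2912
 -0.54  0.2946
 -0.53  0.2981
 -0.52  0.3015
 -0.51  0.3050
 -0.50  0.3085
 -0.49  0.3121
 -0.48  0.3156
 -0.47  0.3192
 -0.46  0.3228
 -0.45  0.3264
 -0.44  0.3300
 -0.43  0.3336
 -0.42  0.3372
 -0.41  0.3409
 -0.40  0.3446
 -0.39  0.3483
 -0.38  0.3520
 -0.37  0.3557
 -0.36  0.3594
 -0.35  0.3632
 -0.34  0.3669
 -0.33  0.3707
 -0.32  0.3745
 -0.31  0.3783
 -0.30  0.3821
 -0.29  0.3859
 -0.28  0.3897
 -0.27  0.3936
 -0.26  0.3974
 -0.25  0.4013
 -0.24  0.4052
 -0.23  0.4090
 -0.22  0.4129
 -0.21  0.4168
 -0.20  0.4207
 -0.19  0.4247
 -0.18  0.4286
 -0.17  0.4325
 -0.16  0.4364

σ√T = 0.31 × 1.4142 = 0.4384
d₁ = [ln(400/390) + (0.077 + 0.31²/2)·2] / 0.4384 = [0.0253 + 0.2501] / 0.4384 = 0.6282 ≈ 0.63
d₂ = d₁ − σ√T = 0.6282 − 0.4384 = 0.1898 ≈ 0.19
exp(−rT) = exp(−0.077·2) = 0.8573
P = 390·0.8573·N(-0.19) − 400·N(-0.63) = 390·0.8573·0.4247 − 400·0.2643 = 141.9972 − 105.7200 = 36.2772

36.28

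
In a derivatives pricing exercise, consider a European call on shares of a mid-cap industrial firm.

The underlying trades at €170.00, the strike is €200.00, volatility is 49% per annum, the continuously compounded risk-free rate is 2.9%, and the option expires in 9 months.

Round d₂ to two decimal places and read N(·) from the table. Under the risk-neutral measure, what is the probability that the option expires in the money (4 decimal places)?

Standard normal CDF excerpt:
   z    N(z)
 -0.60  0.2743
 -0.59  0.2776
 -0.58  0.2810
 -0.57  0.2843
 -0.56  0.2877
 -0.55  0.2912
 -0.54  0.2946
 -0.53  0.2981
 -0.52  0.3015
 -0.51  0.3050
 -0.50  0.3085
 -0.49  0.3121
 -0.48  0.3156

σ√T = 0.49·√0.75 = 0.4244
ln(S/K) + (r + σ²/2)T = ln(170/200) + (0.029 + 0.49²/2)·0.75 = -0.1625 + 0.1118 = -0.0507
d₁ = -0.0507 / 0.4244 = -0.1196 which rounds to -0.12
d₂ = d₁ − σ√T = -0.1196 − 0.4244 = -0.5439 which rounds to -0.54
Pr(exercise) under Q = N(d₂) = 0.2946

0.2946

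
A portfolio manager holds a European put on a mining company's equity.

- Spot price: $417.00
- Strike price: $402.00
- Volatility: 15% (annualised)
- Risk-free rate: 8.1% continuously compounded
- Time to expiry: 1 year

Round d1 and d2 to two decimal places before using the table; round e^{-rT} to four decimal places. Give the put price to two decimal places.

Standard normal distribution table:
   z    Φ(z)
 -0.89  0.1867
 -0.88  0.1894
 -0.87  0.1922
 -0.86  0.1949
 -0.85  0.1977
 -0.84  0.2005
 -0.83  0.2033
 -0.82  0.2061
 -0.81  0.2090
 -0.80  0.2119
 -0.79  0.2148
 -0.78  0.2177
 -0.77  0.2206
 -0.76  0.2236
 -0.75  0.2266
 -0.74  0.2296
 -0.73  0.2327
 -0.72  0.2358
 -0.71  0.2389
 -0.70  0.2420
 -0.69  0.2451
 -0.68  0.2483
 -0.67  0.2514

$7.29

σ√T = 0.15·√1 = 0.1500
d₁ = [ln(417/402) + (0.081 + 0.15²/2)·1] / 0.1500 = [0.0366 + 0.0922] / 0.1500 = 0.8592 → 0.86
d₂ = d₁ − σ√T = 0.8592 − 0.1500 = 0.7092 → 0.71
exp(−rT) = exp(−0.081·1) = 0.9222
N(−d₂) = N(-0.71) = 0.2389;  N(−d₁) = N(-0.86) = 0.1949
P = 402·0.9222·0.2389 − 417·0.1949 = 88.5661 − 81.2733 = 7.2928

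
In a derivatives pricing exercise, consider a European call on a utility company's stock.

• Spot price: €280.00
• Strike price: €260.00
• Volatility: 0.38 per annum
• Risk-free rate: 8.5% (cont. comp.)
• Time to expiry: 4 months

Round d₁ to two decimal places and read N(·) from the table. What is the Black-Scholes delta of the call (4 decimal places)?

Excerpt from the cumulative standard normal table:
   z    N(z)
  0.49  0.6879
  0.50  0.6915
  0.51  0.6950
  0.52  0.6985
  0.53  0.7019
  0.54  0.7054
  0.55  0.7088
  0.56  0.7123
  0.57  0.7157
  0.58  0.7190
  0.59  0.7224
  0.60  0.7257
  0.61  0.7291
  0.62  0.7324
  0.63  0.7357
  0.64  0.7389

T = 0.3333;  σ√T = 0.2194
ln(S/K) + (r + σ²/2)T = ln(280/260) + (0.085 + 0.38²/2)·0.3333 = 0.0741 + 0.0524 = 0.1265
d₁ = 0.1265 / 0.2194 = 0.5766 which rounds to 0.58
N(d₁) = N(0.58) = 0.7190
Δ_call = N(d₁) = 0.7190

0.7190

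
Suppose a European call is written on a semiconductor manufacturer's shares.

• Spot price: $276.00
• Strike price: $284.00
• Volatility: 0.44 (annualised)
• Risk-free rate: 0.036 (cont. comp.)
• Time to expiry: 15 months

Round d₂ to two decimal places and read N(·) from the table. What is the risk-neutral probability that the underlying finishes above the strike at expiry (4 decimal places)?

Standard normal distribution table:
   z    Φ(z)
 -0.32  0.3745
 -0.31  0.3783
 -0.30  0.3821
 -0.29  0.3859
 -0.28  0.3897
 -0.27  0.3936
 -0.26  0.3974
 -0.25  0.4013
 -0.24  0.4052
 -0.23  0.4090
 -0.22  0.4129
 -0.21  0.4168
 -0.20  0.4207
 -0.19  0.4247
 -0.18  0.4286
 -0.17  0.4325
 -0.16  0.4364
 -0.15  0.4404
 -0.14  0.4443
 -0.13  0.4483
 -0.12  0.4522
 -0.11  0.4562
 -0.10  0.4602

σ√T = 0.44 × 1.1180 = 0.4919
d₁ = [ln(276/284) + (0.036 + ½·0.44²)·1.25] / (σ√T) = (-0.0286 + 0.1660) / 0.4919 = 0.2794 ≈ 0.28
d₂ = 0.2794 − 0.4919 = -0.2126 ≈ -0.21
Pr(exercise) under Q = N(d₂) = 0.4168

0.4168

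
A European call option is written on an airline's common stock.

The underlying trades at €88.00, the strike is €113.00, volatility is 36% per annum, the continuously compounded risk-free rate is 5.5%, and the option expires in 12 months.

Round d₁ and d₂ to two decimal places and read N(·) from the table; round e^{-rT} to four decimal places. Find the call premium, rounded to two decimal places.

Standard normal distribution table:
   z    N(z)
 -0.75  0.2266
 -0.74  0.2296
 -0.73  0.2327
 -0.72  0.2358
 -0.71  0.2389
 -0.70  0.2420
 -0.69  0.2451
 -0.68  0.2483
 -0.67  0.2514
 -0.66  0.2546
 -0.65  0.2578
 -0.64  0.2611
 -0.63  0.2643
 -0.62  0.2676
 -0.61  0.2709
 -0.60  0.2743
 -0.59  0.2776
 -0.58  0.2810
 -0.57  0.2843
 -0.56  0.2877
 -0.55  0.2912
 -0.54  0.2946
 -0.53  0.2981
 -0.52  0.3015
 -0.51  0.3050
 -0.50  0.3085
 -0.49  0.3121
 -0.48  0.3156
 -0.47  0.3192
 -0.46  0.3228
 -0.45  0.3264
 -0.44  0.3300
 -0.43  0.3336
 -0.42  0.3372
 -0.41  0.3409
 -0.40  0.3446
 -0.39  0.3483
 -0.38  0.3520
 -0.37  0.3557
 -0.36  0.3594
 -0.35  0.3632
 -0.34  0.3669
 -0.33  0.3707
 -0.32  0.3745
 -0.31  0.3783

€6.41

σ√T = 0.36·√1 = 0.3600
d₁ = [ln(88/113) + (0.055 + 0.36²/2)·1] / 0.3600 = [-0.2501 + 0.1198] / 0.3600 = -0.3618 → -0.36
d₂ = d₁ − σ√T = -0.3618 − 0.3600 = -0.7218 → -0.72
exp(−rT) = exp(−0.055·1) = 0.9465
N(d₁) = N(-0.36) = 0.3594;  N(d₂) = N(-0.72) = 0.2358
C = 88·0.3594 − 113·0.9465·0.2358 = 31.6272 − 25.2199 = 6.4073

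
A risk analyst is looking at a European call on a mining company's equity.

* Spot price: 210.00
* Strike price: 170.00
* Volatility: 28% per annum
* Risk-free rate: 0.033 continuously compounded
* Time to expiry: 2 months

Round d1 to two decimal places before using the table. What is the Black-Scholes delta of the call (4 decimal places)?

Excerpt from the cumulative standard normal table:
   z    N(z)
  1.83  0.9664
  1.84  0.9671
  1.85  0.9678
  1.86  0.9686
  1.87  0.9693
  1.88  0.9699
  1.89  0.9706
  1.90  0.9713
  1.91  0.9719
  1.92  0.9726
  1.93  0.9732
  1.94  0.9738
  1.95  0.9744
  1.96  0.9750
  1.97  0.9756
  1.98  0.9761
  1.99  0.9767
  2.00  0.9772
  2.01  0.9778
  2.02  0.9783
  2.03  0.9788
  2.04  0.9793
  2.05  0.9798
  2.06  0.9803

T = 0.1667;  σ√T = 0.1143
ln(S/K) + (r + σ²/2)T = ln(210/170) + (0.033 + 0.28²/2)·0.1667 = 0.2113 + 0.0120 = 0.2233
d₁ = 0.2233 / 0.1143 = 1.9538 → 1.95
N(d₁) = N(1.95) = 0.9744
Δ_call = N(d₁) = 0.9744

0.9744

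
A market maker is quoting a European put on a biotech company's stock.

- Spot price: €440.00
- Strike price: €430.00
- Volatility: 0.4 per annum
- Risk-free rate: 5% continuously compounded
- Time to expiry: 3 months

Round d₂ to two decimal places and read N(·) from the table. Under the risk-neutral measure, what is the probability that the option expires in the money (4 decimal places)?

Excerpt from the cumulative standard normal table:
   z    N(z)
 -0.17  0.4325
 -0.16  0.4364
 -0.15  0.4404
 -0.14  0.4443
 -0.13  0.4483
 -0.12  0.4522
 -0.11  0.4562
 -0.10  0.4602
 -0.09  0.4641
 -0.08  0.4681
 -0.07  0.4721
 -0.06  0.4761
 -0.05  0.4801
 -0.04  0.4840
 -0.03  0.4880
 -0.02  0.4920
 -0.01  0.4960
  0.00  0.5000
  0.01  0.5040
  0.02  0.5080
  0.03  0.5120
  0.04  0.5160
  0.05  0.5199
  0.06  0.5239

σ√T = 0.4 × 0.5000 = 0.2000
d₁ = [ln(440/430) + (0.05 + 0.4²/2)·0.25] / 0.2000 = [0.0230 + 0.0325] / 0.2000 = 0.2774 → 0.28
d₂ = d₁ − σ√T = 0.2774 − 0.2000 = 0.0774 → 0.08
Pr(exercise) under Q = N(−d₂) = N(-0.08) = 0.4681

0.4681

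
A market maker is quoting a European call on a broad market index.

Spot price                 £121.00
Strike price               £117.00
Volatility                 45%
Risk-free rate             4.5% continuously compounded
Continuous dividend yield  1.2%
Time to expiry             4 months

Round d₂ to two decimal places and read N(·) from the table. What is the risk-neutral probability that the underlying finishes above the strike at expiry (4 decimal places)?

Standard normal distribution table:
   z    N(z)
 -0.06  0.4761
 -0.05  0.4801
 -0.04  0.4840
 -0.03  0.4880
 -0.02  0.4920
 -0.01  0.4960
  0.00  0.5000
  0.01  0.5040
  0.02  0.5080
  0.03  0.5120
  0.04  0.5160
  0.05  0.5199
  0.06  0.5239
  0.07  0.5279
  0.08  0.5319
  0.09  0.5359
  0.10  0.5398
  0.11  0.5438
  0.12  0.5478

0.5160

T = 0.3333;  σ√T = 0.2598
d₁ = [ln(121/117) + (0.045 − 0.012 + 0.45²/2)·0.3333] / 0.2598 = [0.0336 + 0.0447] / 0.2598 = 0.3016 ≈ 0.30
d₂ = d₁ − σ√T = 0.3016 − 0.2598 = 0.0418 ≈ 0.04
Pr(exercise) under Q = N(d₂) = 0.5160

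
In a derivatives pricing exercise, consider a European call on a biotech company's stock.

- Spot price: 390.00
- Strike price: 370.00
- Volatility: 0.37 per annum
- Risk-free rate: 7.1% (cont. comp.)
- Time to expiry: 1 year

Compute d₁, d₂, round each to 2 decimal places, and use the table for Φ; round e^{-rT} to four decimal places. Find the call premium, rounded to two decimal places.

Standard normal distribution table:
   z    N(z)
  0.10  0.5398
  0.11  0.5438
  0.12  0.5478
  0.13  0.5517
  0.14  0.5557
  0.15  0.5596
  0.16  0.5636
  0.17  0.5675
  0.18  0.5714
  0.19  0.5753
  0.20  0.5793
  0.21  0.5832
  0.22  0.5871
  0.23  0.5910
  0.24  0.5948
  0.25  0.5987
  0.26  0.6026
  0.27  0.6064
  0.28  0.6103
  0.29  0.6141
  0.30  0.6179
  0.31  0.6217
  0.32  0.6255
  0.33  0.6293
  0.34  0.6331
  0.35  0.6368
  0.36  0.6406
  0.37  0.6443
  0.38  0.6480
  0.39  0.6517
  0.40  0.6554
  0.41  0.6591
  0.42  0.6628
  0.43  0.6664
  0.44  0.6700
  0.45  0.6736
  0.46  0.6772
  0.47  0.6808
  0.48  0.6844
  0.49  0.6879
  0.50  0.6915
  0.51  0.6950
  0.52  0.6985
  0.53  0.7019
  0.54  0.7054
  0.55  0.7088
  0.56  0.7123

σ√T = 0.37·√1 = 0.3700
ln(S/K) + (r + σ²/2)T = ln(390/370) + (0.071 + 0.37²/2)·1 = 0.0526 + 0.1394 = 0.1921
d₁ = 0.1921 / 0.3700 = 0.5192 → 0.52
d₂ = d₁ − σ√T = 0.5192 − 0.3700 = 0.1492 → 0.15
exp(−rT) = exp(−0.071·1) = 0.9315
N(d₁) = N(0.52) = 0.6985;  N(d₂) = N(0.15) = 0.5596
C = 390·0.6985 − 370·0.9315·0.5596 = 272.4150 − 192.8689 = 79.5461

79.55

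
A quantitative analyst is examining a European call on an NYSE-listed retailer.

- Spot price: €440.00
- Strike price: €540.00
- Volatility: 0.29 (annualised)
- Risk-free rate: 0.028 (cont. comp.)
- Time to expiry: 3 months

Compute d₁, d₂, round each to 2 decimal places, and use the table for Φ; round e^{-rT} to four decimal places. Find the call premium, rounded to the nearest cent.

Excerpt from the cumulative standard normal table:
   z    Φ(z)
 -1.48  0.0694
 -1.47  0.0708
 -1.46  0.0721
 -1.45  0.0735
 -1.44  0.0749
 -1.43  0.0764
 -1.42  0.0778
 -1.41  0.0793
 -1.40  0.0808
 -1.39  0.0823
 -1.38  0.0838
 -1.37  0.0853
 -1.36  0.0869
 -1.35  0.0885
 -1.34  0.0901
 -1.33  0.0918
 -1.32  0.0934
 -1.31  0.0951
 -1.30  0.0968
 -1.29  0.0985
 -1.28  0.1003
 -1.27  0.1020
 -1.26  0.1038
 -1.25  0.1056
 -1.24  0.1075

T = 0.25;  σ√T = 0.1450
d₁ = [ln(440/540) + (0.028 + ½·0.29²)·0.25] / (σ√T) = (-0.2048 + 0.0175) / 0.1450 = -1.2916 → -1.29
d₂ = -1.2916 − 0.1450 = -1.4366 → -1.44
e^(−rT) = e^(−0.028·0.25) = 0.9930
N(d₁) = N(-1.29) = 0.0985;  N(d₂) = N(-1.44) = 0.0749
C = 440·0.0985 − 540·0.9930·0.0749 = 43.3400 − 40.1629 = 3.1771

€3.18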